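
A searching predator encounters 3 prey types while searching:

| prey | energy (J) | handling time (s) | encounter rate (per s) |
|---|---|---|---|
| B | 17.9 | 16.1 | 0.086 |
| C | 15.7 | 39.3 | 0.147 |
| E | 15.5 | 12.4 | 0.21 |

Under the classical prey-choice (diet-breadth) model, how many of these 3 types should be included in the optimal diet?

Rank by E/h (J/s): E 1.25, B 1.11, C 0.399. Include each in turn until the next type's E/h falls below the running intake rate.
Rate on top 1: 0.9032. B: 1.11 > 0.9032 → include.
Rate on top 2: 0.9611. C: 0.399 < 0.9611 → exclude; stop.
Optimal diet: E, B — 2 of 3 types.

2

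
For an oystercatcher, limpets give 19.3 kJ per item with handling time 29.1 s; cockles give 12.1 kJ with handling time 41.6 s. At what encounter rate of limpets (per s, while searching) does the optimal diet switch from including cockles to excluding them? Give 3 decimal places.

The zero-one rule: include cockles iff E₂/h₂ > λE₁/(1+λh₁). Equality gives the switch point.
λE₁h₂ = E₂ + λE₂h₁ ⇒ λ = E₂/(E₁h₂ − E₂h₁) = 12.1/(802.9 − 352.1) = 0.02684 per s.

0.027 per s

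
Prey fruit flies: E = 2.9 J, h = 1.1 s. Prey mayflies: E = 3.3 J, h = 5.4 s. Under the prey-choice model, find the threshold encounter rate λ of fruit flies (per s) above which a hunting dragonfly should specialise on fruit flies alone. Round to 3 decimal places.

Drop mayflies once their profitability E₂/h₂ falls below the rate achievable on fruit flies alone: E₂/h₂ = λE₁/(1 + λh₁).
Solve for λ: λE₁h₂ = E₂(1 + λh₁) → λ(E₁h₂ − E₂h₁) = E₂ → λ = E₂/(E₁h₂ − E₂h₁).
λ = 3.3/(2.9×5.4 − 3.3×1.1) = 3.3/12.03 = 0.2743 per s.

0.274 per s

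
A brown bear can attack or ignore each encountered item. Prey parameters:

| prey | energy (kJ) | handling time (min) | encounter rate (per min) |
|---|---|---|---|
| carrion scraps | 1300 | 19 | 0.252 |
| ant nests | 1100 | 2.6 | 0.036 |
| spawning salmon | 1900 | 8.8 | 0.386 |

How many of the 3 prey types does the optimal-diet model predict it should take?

2

E/h in descending order: ant nests 423, spawning salmon 216, carrion scraps 68.4 kJ/min. The optimal diet is the largest prefix of this list for which every included type satisfies E_i/h_i > R on the types above it.
Rate on top 1: 36.21. spawning salmon: 216 > 36.21 → include.
Rate on top 2: 172.1. carrion scraps: 68.4 < 172.1 → exclude; stop.
Optimal diet: ant nests, spawning salmon — 2 of 3 types.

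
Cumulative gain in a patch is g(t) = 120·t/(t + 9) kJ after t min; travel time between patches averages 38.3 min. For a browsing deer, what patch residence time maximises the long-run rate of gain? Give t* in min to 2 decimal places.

18.57 min

By the marginal value theorem, leave when the instantaneous gain rate g'(t) equals the habitat-wide average g(t)/(T + t).
g'(t) = 120·9/(t + 9)². Setting 120·9/(t+9)² = 120t/[(t+9)(38.3+t)] gives 9(38.3+t) = t(t+9), so t² = 9×38.3 = 344.7.
t* = √344.7 = 18.57 min.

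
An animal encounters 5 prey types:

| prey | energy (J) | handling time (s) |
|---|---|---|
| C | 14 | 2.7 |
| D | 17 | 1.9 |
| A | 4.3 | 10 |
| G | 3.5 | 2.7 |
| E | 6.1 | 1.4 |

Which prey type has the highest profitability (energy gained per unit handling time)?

D

In descending order of E/h:
D: 17/1.9 = 8.95 J/s
C: 14/2.7 = 5.19 J/s
E: 6.1/1.4 = 4.36 J/s
G: 3.5/2.7 = 1.3 J/s
A: 4.3/10 = 0.43 J/s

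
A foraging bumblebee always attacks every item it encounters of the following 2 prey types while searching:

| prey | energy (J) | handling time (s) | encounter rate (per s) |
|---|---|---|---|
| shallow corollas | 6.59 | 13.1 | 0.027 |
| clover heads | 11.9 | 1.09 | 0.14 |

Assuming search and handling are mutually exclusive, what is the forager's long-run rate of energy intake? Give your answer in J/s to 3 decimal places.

R = Σλ_iE_i / (1 + Σλ_ih_i)
Numerator: 0.027×6.59 + 0.14×11.9 = 1.844
Denominator: 1 + 0.027×13.1 + 0.14×1.09 = 1.506
R = 1.844/1.506 = 1.224 J/s

1.224 J/s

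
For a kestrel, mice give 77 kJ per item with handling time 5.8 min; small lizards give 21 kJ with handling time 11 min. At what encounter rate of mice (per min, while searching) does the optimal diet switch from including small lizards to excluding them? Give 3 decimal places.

Drop small lizards once their profitability E₂/h₂ falls below the rate achievable on mice alone: E₂/h₂ = λE₁/(1 + λh₁).
Solve for λ: λE₁h₂ = E₂(1 + λh₁) → λ(E₁h₂ − E₂h₁) = E₂ → λ = E₂/(E₁h₂ − E₂h₁).
λ = 21/(77×11 − 21×5.8) = 21/725.2 = 0.02896 per min.

0.029 per min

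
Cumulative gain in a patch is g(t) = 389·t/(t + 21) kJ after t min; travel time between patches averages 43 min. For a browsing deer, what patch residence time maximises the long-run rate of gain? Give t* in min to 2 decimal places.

30.05 min

Optimal t* satisfies g'(t*) = g(t*)/(T + t*).
g'(t) = 389·21/(t + 21)². Setting 389·21/(t+21)² = 389t/[(t+21)(43+t)] gives 21(43+t) = t(t+21), so t² = 21×43 = 903.
t* = √903 = 30.05 min.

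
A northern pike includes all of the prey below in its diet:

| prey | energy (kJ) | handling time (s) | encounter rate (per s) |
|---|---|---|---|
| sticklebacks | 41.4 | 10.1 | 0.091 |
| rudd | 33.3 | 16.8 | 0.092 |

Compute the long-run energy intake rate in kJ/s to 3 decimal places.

1.972 kJ/s

R = Σλ_iE_i / (1 + Σλ_ih_i)
Numerator: 0.091×41.4 + 0.092×33.3 = 6.831
Denominator: 1 + 0.091×10.1 + 0.092×16.8 = 3.465
R = 6.831/3.465 = 1.972 kJ/s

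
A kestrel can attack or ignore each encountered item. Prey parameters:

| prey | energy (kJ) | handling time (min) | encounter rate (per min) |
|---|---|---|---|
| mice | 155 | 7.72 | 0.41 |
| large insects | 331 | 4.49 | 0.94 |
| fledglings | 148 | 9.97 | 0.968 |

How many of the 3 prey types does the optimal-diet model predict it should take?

Profitabilities (E/h, kJ/min): large insects 73.7, mice 20.1, fledglings 14.8. Add prey in this order while the next type's profitability exceeds the intake rate on those already taken.
Rate on top 1: 59.6. mice: 20.1 < 59.6 → exclude; stop.
Optimal diet: large insects — 1 of 3 types.

1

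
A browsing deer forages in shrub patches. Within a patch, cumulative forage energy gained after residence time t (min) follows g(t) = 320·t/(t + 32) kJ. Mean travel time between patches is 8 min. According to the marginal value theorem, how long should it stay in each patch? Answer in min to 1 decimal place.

By the marginal value theorem, leave when the instantaneous gain rate g'(t) equals the habitat-wide average g(t)/(T + t).
g'(t) = 320·32/(t + 32)². Setting 320·32/(t+32)² = 320t/[(t+32)(8+t)] gives 32(8+t) = t(t+32), so t² = 32×8 = 256.
t* = √256 = 16 min.

16.0 min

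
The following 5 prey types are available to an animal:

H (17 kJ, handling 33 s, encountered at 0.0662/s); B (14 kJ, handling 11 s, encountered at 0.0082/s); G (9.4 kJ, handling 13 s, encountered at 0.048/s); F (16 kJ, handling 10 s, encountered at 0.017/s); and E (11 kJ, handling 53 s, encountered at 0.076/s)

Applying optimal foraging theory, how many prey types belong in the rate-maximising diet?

E/h in descending order: F 1.6, B 1.27, G 0.723, H 0.515, E 0.208 kJ/s. The optimal diet is the largest prefix of this list for which every included type satisfies E_i/h_i > R on the types above it.
Rate on top 1: 0.2325. B: 1.27 > 0.2325 → include.
Rate on top 2: 0.3069. G: 0.723 > 0.3069 → include.
Rate on top 3: 0.4448. H: 0.515 > 0.4448 → include.
Rate on top 4: 0.4826. E: 0.208 < 0.4826 → exclude; stop.
Optimal diet: F, B, G, H — 4 of 5 types.

4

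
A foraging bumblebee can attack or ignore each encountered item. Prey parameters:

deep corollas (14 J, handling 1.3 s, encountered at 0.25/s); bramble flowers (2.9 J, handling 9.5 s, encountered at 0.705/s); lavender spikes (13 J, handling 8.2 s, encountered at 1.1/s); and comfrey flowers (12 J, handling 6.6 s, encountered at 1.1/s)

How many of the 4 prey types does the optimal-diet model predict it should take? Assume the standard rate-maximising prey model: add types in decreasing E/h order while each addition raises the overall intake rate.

E/h in descending order: deep corollas 10.8, comfrey flowers 1.82, lavender spikes 1.59, bramble flowers 0.305 J/s. The optimal diet is the largest prefix of this list for which every included type satisfies E_i/h_i > R on the types above it.
Rate on top 1: 2.642. comfrey flowers: 1.82 < 2.642 → exclude; stop.
Optimal diet: deep corollas — 1 of 4 types.

1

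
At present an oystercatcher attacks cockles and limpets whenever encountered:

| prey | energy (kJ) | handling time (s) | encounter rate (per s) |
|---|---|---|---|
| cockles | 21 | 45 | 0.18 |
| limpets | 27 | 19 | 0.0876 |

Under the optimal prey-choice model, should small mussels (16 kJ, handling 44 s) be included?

No

Intake rate on the current diet: R = (0.18×21 + 0.0876×27) / (1 + 0.18×45 + 0.0876×19) = 6.145/10.76 = 0.5709 kJ/s.
Profitability of small mussels: 16/44 = 0.3636 kJ/s.
Since 0.3636 < R, time spent handling small mussels is better spent searching.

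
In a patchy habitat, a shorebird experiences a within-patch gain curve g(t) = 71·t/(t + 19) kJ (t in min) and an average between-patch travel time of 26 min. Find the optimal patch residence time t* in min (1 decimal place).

By the marginal value theorem, leave when the instantaneous gain rate g'(t) equals the habitat-wide average g(t)/(T + t).
g'(t) = 71·19/(t + 19)². Setting 71·19/(t+19)² = 71t/[(t+19)(26+t)] gives 19(26+t) = t(t+19), so t² = 19×26 = 494.
t* = √494 = 22.23 min.

22.2 min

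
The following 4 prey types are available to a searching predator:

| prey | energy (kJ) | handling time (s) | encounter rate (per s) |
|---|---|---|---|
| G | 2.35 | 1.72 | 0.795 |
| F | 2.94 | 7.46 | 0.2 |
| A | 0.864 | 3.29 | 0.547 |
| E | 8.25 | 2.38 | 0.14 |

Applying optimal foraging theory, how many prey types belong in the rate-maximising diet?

2

Profitabilities (E/h, kJ/s): E 3.47, G 1.37, F 0.394, A 0.263. Add prey in this order while the next type's profitability exceeds the intake rate on those already taken.
Rate on top 1: 0.8663. G: 1.37 > 0.8663 → include.
Rate on top 2: 1.119. F: 0.394 < 1.119 → exclude; stop.
Optimal diet: E, G — 2 of 4 types.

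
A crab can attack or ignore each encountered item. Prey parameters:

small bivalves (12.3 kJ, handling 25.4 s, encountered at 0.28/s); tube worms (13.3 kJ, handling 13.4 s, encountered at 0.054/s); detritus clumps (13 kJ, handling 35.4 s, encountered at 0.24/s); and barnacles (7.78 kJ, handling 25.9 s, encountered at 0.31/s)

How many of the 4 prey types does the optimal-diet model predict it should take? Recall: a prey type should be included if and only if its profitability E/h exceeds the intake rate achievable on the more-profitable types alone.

2

Profitabilities (E/h, kJ/s): tube worms 0.993, small bivalves 0.484, detritus clumps 0.367, barnacles 0.3. Add prey in this order while the next type's profitability exceeds the intake rate on those already taken.
Rate on top 1: 0.4167. small bivalves: 0.484 > 0.4167 → include.
Rate on top 2: 0.4711. detritus clumps: 0.367 < 0.4711 → exclude; stop.
Optimal diet: tube worms, small bivalves — 2 of 4 types.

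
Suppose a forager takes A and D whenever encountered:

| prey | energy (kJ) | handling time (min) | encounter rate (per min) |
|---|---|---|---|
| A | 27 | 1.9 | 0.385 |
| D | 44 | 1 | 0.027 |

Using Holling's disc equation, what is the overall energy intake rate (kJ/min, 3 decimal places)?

6.587 kJ/min

R = Σλ_iE_i / (1 + Σλ_ih_i)
Numerator: 0.385×27 + 0.027×44 = 11.58
Denominator: 1 + 0.385×1.9 + 0.027×1 = 1.758
R = 11.58/1.758 = 6.587 kJ/min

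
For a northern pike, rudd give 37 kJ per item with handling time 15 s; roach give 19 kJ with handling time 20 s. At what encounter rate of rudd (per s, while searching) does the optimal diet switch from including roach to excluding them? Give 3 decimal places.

0.042 per s

The zero-one rule: include roach iff E₂/h₂ > λE₁/(1+λh₁). Equality gives the switch point.
λE₁h₂ = E₂ + λE₂h₁ ⇒ λ = E₂/(E₁h₂ − E₂h₁) = 19/(740 − 285) = 0.04176 per s.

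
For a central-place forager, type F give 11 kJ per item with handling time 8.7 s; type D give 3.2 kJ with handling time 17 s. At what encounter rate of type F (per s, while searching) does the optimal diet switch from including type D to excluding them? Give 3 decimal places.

0.020 per s

The zero-one rule: include type D iff E₂/h₂ > λE₁/(1+λh₁). Equality gives the switch point.
λE₁h₂ = E₂ + λE₂h₁ ⇒ λ = E₂/(E₁h₂ − E₂h₁) = 3.2/(187 − 27.84) = 0.02011 per s.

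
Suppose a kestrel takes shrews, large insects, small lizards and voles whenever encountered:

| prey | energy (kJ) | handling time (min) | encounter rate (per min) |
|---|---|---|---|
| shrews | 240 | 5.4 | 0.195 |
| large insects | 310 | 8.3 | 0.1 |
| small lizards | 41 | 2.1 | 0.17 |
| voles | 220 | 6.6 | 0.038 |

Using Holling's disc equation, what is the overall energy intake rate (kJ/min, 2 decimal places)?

26.68 kJ/min

R = Σλ_iE_i / (1 + Σλ_ih_i)
Numerator: 0.195×240 + 0.1×310 + 0.17×41 + 0.038×220 = 93.13
Denominator: 1 + 0.195×5.4 + 0.1×8.3 + 0.17×2.1 + 0.038×6.6 = 3.491
R = 93.13/3.491 = 26.68 kJ/min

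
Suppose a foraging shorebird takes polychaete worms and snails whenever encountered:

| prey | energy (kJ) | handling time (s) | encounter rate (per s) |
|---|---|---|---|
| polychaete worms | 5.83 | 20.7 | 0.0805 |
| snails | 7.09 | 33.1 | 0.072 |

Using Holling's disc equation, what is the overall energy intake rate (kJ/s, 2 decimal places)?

0.19 kJ/s

R = Σλ_iE_i / (1 + Σλ_ih_i)
Numerator: 0.0805×5.83 + 0.072×7.09 = 0.9798
Denominator: 1 + 0.0805×20.7 + 0.072×33.1 = 5.05
R = 0.9798/5.05 = 0.194 kJ/s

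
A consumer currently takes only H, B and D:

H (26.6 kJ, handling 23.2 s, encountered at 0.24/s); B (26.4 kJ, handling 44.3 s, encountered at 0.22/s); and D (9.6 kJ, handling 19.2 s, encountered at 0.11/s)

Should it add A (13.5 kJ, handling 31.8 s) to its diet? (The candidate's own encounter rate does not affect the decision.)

Intake rate on the current diet: R = (0.24×26.6 + 0.22×26.4 + 0.11×9.6) / (1 + 0.24×23.2 + 0.22×44.3 + 0.11×19.2) = 13.25/18.43 = 0.719 kJ/s.
Profitability of A: 13.5/31.8 = 0.4245 kJ/s.
0.4245 < 0.719, so adding A would lower the average — exclude it.

No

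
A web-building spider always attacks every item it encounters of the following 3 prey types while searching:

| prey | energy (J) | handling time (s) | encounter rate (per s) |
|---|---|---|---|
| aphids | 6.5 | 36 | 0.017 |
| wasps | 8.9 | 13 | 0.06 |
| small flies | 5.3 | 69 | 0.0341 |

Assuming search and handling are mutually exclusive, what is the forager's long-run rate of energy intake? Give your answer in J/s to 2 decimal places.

0.17 J/s

R = (0.017×6.5 + 0.06×8.9 + 0.0341×5.3) / (1 + 0.017×36 + 0.06×13 + 0.0341×69) = 0.8252/4.745 = 0.1739 J/s.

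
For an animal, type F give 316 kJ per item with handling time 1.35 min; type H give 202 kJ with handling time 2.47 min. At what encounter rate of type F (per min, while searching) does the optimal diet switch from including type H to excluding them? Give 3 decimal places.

0.398 per min

Drop type H once their profitability E₂/h₂ falls below the rate achievable on type F alone: E₂/h₂ = λE₁/(1 + λh₁).
Solve for λ: λE₁h₂ = E₂(1 + λh₁) → λ(E₁h₂ − E₂h₁) = E₂ → λ = E₂/(E₁h₂ − E₂h₁).
λ = 202/(316×2.47 − 202×1.35) = 202/507.8 = 0.3978 per min.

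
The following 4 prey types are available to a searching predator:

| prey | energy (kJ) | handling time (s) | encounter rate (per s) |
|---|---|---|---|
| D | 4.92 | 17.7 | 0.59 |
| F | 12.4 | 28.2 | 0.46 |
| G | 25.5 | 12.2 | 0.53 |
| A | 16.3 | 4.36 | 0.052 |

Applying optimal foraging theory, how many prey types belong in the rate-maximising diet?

Profitabilities (E/h, kJ/s): A 3.74, G 2.09, F 0.44, D 0.278. Add prey in this order while the next type's profitability exceeds the intake rate on those already taken.
Rate on top 1: 0.6909. G: 2.09 > 0.6909 → include.
Rate on top 2: 1.867. F: 0.44 < 1.867 → exclude; stop.
Optimal diet: A, G — 2 of 4 types.

2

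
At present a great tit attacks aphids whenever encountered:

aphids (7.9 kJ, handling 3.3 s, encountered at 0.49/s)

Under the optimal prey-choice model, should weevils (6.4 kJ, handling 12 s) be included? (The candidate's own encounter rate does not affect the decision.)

No

Current rate: (0.49×7.9)/(1 + 0.49×3.3) = 1.479 kJ/s.
Profitability of weevils: 6.4/12 = 0.5333 kJ/s.
Since 0.5333 < R, time spent handling weevils is better spent searching.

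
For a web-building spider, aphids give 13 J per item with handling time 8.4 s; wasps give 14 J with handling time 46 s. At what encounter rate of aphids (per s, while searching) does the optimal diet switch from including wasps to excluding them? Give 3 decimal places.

0.029 per s

Drop wasps once their profitability E₂/h₂ falls below the rate achievable on aphids alone: E₂/h₂ = λE₁/(1 + λh₁).
Solve for λ: λE₁h₂ = E₂(1 + λh₁) → λ(E₁h₂ − E₂h₁) = E₂ → λ = E₂/(E₁h₂ − E₂h₁).
λ = 14/(13×46 − 14×8.4) = 14/480.4 = 0.02914 per s.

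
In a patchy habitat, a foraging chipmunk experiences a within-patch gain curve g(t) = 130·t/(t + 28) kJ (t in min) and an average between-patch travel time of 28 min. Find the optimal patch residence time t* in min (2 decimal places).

28.00 min

By the marginal value theorem, leave when the instantaneous gain rate g'(t) equals the habitat-wide average g(t)/(T + t).
g'(t) = 130·28/(t + 28)². Setting 130·28/(t+28)² = 130t/[(t+28)(28+t)] gives 28(28+t) = t(t+28), so t² = 28×28 = 784.
t* = √784 = 28 min.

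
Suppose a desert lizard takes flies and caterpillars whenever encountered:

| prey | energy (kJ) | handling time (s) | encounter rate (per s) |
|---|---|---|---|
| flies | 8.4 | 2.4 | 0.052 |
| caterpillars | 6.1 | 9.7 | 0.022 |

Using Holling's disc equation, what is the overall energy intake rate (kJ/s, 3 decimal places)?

0.427 kJ/s

R = Σλ_iE_i / (1 + Σλ_ih_i)
Numerator: 0.052×8.4 + 0.022×6.1 = 0.571
Denominator: 1 + 0.052×2.4 + 0.022×9.7 = 1.338
R = 0.571/1.338 = 0.4267 kJ/s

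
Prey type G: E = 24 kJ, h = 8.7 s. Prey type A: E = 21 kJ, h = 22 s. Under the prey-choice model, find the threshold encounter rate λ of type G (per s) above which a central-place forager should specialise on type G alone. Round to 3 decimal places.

Drop type A once their profitability E₂/h₂ falls below the rate achievable on type G alone: E₂/h₂ = λE₁/(1 + λh₁).
Solve for λ: λE₁h₂ = E₂(1 + λh₁) → λ(E₁h₂ − E₂h₁) = E₂ → λ = E₂/(E₁h₂ − E₂h₁).
λ = 21/(24×22 − 21×8.7) = 21/345.3 = 0.06082 per s.

0.061 per s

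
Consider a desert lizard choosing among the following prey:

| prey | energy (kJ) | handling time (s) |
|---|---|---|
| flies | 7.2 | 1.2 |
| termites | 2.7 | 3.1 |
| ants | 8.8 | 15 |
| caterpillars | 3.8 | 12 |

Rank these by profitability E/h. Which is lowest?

caterpillars

Profitability E/h (kJ/s): flies = 7.2/1.2 = 6, termites = 2.7/3.1 = 0.871, ants = 8.8/15 = 0.587, caterpillars = 3.8/12 = 0.317.
Ranked: flies > termites > ants > caterpillars.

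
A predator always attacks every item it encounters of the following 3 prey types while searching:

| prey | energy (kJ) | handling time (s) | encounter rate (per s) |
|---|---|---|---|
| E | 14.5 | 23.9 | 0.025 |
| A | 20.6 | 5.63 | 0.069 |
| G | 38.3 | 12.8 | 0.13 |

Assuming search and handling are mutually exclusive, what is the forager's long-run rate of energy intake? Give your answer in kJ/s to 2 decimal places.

1.85 kJ/s

R = (0.025×14.5 + 0.069×20.6 + 0.13×38.3) / (1 + 0.025×23.9 + 0.069×5.63 + 0.13×12.8) = 6.763/3.65 = 1.853 kJ/s.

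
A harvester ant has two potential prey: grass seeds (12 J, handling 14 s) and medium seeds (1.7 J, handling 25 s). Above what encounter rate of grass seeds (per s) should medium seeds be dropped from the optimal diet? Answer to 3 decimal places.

0.006 per s

Drop medium seeds once their profitability E₂/h₂ falls below the rate achievable on grass seeds alone: E₂/h₂ = λE₁/(1 + λh₁).
Solve for λ: λE₁h₂ = E₂(1 + λh₁) → λ(E₁h₂ − E₂h₁) = E₂ → λ = E₂/(E₁h₂ − E₂h₁).
λ = 1.7/(12×25 − 1.7×14) = 1.7/276.2 = 0.006155 per s.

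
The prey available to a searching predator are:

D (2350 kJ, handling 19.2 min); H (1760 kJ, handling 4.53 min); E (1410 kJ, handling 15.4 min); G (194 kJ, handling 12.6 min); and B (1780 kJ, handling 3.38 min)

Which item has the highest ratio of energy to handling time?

Profitability E/h (kJ/min): D = 2350/19.2 = 122, H = 1760/4.53 = 389, E = 1410/15.4 = 91.6, G = 194/12.6 = 15.4, B = 1780/3.38 = 527.
Ranked: B > H > D > E > G.

B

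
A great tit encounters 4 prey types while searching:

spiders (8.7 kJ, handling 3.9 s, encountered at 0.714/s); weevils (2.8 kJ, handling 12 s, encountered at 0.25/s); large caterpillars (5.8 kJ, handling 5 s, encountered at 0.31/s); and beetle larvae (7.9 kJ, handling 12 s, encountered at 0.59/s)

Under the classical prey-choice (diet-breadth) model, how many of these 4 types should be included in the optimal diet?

E/h in descending order: spiders 2.23, large caterpillars 1.16, beetle larvae 0.658, weevils 0.233 kJ/s. The optimal diet is the largest prefix of this list for which every included type satisfies E_i/h_i > R on the types above it.
Rate on top 1: 1.641. large caterpillars: 1.16 < 1.641 → exclude; stop.
Optimal diet: spiders — 1 of 4 types.

1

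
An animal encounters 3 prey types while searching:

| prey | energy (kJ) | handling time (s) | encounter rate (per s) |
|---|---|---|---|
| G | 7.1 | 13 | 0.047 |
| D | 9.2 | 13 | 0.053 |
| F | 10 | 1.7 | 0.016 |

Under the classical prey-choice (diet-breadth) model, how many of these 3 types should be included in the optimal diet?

Rank by E/h (kJ/s): F 5.88, D 0.708, G 0.546. Include each in turn until the next type's E/h falls below the running intake rate.
Rate on top 1: 0.1558. D: 0.708 > 0.1558 → include.
Rate on top 2: 0.3773. G: 0.546 > 0.3773 → include.
Optimal diet: F, D, G — 3 of 3 types.

3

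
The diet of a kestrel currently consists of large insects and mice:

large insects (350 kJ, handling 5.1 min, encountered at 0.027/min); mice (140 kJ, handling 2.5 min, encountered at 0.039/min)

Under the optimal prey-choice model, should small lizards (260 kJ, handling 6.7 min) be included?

Intake rate on the current diet: R = (0.027×350 + 0.039×140) / (1 + 0.027×5.1 + 0.039×2.5) = 14.91/1.235 = 12.07 kJ/min.
small lizards: E/h = 260/6.7 = 38.81 kJ/min.
Since 38.81 > R, including small lizards increases the long-run rate.

Yes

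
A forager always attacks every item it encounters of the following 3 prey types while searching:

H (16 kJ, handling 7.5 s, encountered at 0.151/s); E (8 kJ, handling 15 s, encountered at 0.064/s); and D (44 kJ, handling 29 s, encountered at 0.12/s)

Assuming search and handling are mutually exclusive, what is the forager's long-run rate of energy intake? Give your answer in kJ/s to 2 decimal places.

1.25 kJ/s

Energy encountered per unit search time: 0.151×16 + 0.064×8 + 0.12×44 = 8.208 kJ/s.
Handling time per unit search time: 0.151×7.5 + 0.064×15 + 0.12×29 = 5.572.
Rate = 8.208/(1 + 5.572) = 1.249 kJ/s.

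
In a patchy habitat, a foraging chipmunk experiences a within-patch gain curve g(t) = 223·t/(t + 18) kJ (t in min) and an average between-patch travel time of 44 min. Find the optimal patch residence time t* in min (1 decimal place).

28.1 min

By the marginal value theorem, leave when the instantaneous gain rate g'(t) equals the habitat-wide average g(t)/(T + t).
g'(t) = 223·18/(t + 18)². Setting 223·18/(t+18)² = 223t/[(t+18)(44+t)] gives 18(44+t) = t(t+18), so t² = 18×44 = 792.
t* = √792 = 28.14 min.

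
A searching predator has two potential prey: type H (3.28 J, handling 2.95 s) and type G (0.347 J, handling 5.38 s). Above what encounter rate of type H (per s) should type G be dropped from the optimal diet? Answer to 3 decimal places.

0.021 per s

At the threshold, the rate on type H alone equals the profitability of type G: λ·3.28/(1 + λ·2.95) = 0.347/5.38 = 0.0645.
Rearranging, λ(3.28 − 0.0645×2.95) = 0.0645, so λ = 0.0645/3.09 = 0.02088 per s.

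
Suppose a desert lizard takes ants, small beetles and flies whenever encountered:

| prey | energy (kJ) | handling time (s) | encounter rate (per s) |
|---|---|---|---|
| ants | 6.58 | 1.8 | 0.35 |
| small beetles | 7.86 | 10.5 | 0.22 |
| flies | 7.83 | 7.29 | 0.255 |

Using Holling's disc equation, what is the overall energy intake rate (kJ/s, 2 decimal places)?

Energy encountered per unit search time: 0.35×6.58 + 0.22×7.86 + 0.255×7.83 = 6.029 kJ/s.
Handling time per unit search time: 0.35×1.8 + 0.22×10.5 + 0.255×7.29 = 4.799.
Rate = 6.029/(1 + 4.799) = 1.04 kJ/s.

1.04 kJ/s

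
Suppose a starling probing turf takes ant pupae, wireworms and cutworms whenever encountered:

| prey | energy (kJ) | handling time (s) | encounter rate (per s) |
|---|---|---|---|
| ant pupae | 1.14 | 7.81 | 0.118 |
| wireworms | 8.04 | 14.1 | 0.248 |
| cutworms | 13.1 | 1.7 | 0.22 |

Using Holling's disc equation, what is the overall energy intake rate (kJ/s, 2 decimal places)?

0.87 kJ/s

R = (0.118×1.14 + 0.248×8.04 + 0.22×13.1) / (1 + 0.118×7.81 + 0.248×14.1 + 0.22×1.7) = 5.01/5.792 = 0.865 kJ/s.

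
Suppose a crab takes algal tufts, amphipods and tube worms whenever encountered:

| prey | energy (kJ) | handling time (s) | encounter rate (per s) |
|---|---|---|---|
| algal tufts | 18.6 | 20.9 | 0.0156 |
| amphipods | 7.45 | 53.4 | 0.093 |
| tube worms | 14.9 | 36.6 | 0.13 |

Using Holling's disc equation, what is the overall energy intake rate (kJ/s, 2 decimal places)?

0.26 kJ/s

R = (0.0156×18.6 + 0.093×7.45 + 0.13×14.9) / (1 + 0.0156×20.9 + 0.093×53.4 + 0.13×36.6) = 2.92/11.05 = 0.2642 kJ/s.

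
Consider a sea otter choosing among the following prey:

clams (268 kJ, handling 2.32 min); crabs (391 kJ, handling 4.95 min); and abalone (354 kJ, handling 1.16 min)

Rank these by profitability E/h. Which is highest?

In descending order of E/h:
abalone: 354/1.16 = 305 kJ/min
clams: 268/2.32 = 116 kJ/min
crabs: 391/4.95 = 79 kJ/min

abalone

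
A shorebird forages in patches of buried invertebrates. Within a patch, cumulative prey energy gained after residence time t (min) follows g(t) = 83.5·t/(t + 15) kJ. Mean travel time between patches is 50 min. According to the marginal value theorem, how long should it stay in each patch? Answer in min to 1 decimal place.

Optimal t* satisfies g'(t*) = g(t*)/(T + t*).
g'(t) = 83.5·15/(t + 15)². Setting 83.5·15/(t+15)² = 83.5t/[(t+15)(50+t)] gives 15(50+t) = t(t+15), so t² = 15×50 = 750.
t* = √750 = 27.39 min.

27.4 min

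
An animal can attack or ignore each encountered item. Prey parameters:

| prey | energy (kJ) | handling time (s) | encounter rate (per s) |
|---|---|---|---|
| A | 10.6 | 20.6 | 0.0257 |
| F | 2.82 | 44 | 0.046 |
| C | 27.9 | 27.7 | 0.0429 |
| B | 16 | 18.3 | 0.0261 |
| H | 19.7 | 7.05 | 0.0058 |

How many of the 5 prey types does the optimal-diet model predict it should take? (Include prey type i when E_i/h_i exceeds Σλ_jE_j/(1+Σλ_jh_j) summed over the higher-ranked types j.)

Profitabilities (E/h, kJ/s): H 2.79, C 1.01, B 0.874, A 0.515, F 0.0641. Add prey in this order while the next type's profitability exceeds the intake rate on those already taken.
Rate on top 1: 0.1098. C: 1.01 > 0.1098 → include.
Rate on top 2: 0.5882. B: 0.874 > 0.5882 → include.
Rate on top 3: 0.6387. A: 0.515 < 0.6387 → exclude; stop.
Optimal diet: H, C, B — 3 of 5 types.

3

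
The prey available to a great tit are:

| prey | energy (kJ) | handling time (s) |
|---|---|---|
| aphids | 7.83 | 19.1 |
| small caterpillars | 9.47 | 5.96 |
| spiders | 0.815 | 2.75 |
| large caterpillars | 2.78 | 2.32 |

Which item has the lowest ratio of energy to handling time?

spiders

Profitability E/h (kJ/s): aphids = 7.83/19.1 = 0.41, small caterpillars = 9.47/5.96 = 1.59, spiders = 0.815/2.75 = 0.296, large caterpillars = 2.78/2.32 = 1.2.
Ranked: small caterpillars > large caterpillars > aphids > spiders.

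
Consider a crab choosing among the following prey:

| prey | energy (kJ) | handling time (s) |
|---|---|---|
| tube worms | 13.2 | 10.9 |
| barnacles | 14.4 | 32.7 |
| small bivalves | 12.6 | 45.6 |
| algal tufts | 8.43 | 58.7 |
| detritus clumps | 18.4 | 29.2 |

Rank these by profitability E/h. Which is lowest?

algal tufts

Profitability E/h (kJ/s): tube worms = 13.2/10.9 = 1.21, barnacles = 14.4/32.7 = 0.44, small bivalves = 12.6/45.6 = 0.276, algal tufts = 8.43/58.7 = 0.144, detritus clumps = 18.4/29.2 = 0.63.
Ranked: tube worms > detritus clumps > barnacles > small bivalves > algal tufts.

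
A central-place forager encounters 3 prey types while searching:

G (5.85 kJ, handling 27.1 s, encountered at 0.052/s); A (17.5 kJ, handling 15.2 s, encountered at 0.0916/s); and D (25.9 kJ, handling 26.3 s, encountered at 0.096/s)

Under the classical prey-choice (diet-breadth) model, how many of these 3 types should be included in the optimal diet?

2

Profitabilities (E/h, kJ/s): A 1.15, D 0.985, G 0.216. Add prey in this order while the next type's profitability exceeds the intake rate on those already taken.
Rate on top 1: 0.6701. D: 0.985 > 0.6701 → include.
Rate on top 2: 0.8317. G: 0.216 < 0.8317 → exclude; stop.
Optimal diet: A, D — 2 of 3 types.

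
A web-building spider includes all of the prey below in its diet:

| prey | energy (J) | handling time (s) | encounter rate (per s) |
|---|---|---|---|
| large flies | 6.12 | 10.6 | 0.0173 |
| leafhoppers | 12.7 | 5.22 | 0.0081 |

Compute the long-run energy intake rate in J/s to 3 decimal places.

R = Σλ_iE_i / (1 + Σλ_ih_i)
Numerator: 0.0173×6.12 + 0.0081×12.7 = 0.2087
Denominator: 1 + 0.0173×10.6 + 0.0081×5.22 = 1.226
R = 0.2087/1.226 = 0.1703 J/s

0.170 J/s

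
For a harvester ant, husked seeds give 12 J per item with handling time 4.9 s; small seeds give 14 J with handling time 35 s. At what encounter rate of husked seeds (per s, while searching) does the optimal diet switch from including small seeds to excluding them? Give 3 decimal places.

Drop small seeds once their profitability E₂/h₂ falls below the rate achievable on husked seeds alone: E₂/h₂ = λE₁/(1 + λh₁).
Solve for λ: λE₁h₂ = E₂(1 + λh₁) → λ(E₁h₂ − E₂h₁) = E₂ → λ = E₂/(E₁h₂ − E₂h₁).
λ = 14/(12×35 − 14×4.9) = 14/351.4 = 0.03984 per s.

0.040 per s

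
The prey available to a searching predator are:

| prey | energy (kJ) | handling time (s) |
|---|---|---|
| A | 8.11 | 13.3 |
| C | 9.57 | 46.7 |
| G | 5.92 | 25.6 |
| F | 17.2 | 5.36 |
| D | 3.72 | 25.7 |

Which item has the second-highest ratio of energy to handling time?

A

Profitability E/h (kJ/s): A = 8.11/13.3 = 0.61, C = 9.57/46.7 = 0.205, G = 5.92/25.6 = 0.231, F = 17.2/5.36 = 3.21, D = 3.72/25.7 = 0.145.
Ranked: F > A > G > C > D.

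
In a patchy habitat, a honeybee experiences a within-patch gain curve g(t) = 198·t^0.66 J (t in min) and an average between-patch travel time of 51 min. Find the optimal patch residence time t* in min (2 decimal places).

Optimal t* satisfies g'(t*) = g(t*)/(T + t*).
g'(t) = 0.66·198·t^-0.34. Setting 0.66·198·t^-0.34 = 198·t^0.66/(51+t) gives 0.66(51+t) = t, so 0.34·t = 0.66×51.
t* = 0.66×51/0.34 = 99 min.

99.00 min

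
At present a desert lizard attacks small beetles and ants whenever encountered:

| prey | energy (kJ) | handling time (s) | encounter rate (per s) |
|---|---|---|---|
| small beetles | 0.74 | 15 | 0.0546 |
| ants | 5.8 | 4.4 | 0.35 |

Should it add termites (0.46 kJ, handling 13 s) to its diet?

No

Intake rate on the current diet: R = (0.0546×0.74 + 0.35×5.8) / (1 + 0.0546×15 + 0.35×4.4) = 2.07/3.359 = 0.6164 kJ/s.
termites: E/h = 0.46/13 = 0.03538 kJ/s.
0.03538 < 0.6164, so adding termites would lower the average — exclude it.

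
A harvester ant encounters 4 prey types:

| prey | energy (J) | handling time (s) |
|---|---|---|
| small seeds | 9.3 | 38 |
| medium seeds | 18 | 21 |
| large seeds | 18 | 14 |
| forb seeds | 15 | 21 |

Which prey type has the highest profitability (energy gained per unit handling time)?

large seeds

In descending order of E/h:
large seeds: 18/14 = 1.29 J/s
medium seeds: 18/21 = 0.857 J/s
forb seeds: 15/21 = 0.714 J/s
small seeds: 9.3/38 = 0.245 J/s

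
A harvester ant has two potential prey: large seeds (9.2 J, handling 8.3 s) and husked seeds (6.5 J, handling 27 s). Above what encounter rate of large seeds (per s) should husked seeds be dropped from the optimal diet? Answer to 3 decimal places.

0.033 per s

Drop husked seeds once their profitability E₂/h₂ falls below the rate achievable on large seeds alone: E₂/h₂ = λE₁/(1 + λh₁).
Solve for λ: λE₁h₂ = E₂(1 + λh₁) → λ(E₁h₂ − E₂h₁) = E₂ → λ = E₂/(E₁h₂ − E₂h₁).
λ = 6.5/(9.2×27 − 6.5×8.3) = 6.5/194.4 = 0.03343 per s.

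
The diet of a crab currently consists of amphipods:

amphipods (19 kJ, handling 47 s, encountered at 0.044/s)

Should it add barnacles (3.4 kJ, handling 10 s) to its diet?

Current rate: (0.044×19)/(1 + 0.044×47) = 0.2725 kJ/s.
Profitability of barnacles: 3.4/10 = 0.34 kJ/s.
Since 0.34 > R, including barnacles increases the long-run rate.

Yes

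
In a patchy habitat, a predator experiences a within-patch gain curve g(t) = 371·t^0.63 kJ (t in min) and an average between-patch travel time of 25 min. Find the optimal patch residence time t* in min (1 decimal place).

By the marginal value theorem, leave when the instantaneous gain rate g'(t) equals the habitat-wide average g(t)/(T + t).
g'(t) = 0.63·371·t^-0.37. Setting 0.63·371·t^-0.37 = 371·t^0.63/(25+t) gives 0.63(25+t) = t, so 0.37·t = 0.63×25.
t* = 0.63×25/0.37 = 42.57 min.

42.6 min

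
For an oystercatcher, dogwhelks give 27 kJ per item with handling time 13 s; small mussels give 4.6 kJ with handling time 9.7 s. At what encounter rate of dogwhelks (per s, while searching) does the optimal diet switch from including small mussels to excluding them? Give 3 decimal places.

0.023 per s

The zero-one rule: include small mussels iff E₂/h₂ > λE₁/(1+λh₁). Equality gives the switch point.
λE₁h₂ = E₂ + λE₂h₁ ⇒ λ = E₂/(E₁h₂ − E₂h₁) = 4.6/(261.9 − 59.8) = 0.02276 per s.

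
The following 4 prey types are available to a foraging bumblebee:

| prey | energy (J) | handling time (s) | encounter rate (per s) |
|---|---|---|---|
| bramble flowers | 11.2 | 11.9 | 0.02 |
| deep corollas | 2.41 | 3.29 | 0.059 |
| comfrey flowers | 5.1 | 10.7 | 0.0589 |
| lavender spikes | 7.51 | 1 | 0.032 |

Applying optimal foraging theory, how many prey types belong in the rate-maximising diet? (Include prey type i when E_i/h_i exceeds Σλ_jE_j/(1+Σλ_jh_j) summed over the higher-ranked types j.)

4

Rank by E/h (J/s): lavender spikes 7.51, bramble flowers 0.941, deep corollas 0.733, comfrey flowers 0.477. Include each in turn until the next type's E/h falls below the running intake rate.
Rate on top 1: 0.2329. bramble flowers: 0.941 > 0.2329 → include.
Rate on top 2: 0.3656. deep corollas: 0.733 > 0.3656 → include.
Rate on top 3: 0.4143. comfrey flowers: 0.477 > 0.4143 → include.
Optimal diet: lavender spikes, bramble flowers, deep corollas, comfrey flowers — 4 of 4 types.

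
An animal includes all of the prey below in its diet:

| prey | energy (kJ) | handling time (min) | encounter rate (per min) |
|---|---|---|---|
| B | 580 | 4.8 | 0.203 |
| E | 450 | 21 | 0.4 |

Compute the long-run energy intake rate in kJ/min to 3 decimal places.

28.699 kJ/min

R = (0.203×580 + 0.4×450) / (1 + 0.203×4.8 + 0.4×21) = 297.7/10.37 = 28.7 kJ/min.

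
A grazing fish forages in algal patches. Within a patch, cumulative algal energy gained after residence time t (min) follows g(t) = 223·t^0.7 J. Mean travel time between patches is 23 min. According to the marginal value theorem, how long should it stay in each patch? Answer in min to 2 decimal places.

53.67 min

Optimal t* satisfies g'(t*) = g(t*)/(T + t*).
g'(t) = 0.7·223·t^-0.3. Setting 0.7·223·t^-0.3 = 223·t^0.7/(23+t) gives 0.7(23+t) = t, so 0.30·t = 0.7×23.
t* = 0.7×23/0.30 = 53.67 min.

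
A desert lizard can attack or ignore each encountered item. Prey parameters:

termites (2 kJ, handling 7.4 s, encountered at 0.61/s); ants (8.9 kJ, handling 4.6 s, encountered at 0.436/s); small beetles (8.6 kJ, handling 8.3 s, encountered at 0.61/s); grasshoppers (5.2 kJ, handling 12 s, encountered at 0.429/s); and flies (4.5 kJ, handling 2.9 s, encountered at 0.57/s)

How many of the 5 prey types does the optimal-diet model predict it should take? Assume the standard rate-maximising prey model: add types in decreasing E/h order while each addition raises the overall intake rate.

2

Rank by E/h (kJ/s): ants 1.93, flies 1.55, small beetles 1.04, grasshoppers 0.433, termites 0.27. Include each in turn until the next type's E/h falls below the running intake rate.
Rate on top 1: 1.291. flies: 1.55 > 1.291 → include.
Rate on top 2: 1.384. small beetles: 1.04 < 1.384 → exclude; stop.
Optimal diet: ants, flies — 2 of 5 types.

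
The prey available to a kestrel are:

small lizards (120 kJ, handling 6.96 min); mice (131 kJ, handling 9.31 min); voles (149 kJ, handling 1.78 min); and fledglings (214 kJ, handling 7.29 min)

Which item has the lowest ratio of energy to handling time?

mice

Profitability E/h (kJ/min): small lizards = 120/6.96 = 17.2, mice = 131/9.31 = 14.1, voles = 149/1.78 = 83.7, fledglings = 214/7.29 = 29.4.
Ranked: voles > fledglings > small lizards > mice.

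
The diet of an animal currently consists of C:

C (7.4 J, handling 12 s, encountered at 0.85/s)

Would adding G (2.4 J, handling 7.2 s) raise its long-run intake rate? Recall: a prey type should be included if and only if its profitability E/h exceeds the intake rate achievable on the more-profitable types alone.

Current rate: (0.85×7.4)/(1 + 0.85×12) = 0.5616 J/s.
G: E/h = 2.4/7.2 = 0.3333 J/s.
Since 0.3333 < R, time spent handling G is better spent searching.

No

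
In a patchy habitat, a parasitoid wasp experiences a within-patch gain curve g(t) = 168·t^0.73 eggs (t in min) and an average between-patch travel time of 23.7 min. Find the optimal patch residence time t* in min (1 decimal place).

64.1 min

Optimal t* satisfies g'(t*) = g(t*)/(T + t*).
g'(t) = 0.73·168·t^-0.27. Setting 0.73·168·t^-0.27 = 168·t^0.73/(23.7+t) gives 0.73(23.7+t) = t, so 0.27·t = 0.73×23.7.
t* = 0.73×23.7/0.27 = 64.08 min.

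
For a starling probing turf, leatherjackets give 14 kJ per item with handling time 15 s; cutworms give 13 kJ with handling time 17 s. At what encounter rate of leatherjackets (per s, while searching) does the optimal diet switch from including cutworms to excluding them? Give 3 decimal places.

0.302 per s

The zero-one rule: include cutworms iff E₂/h₂ > λE₁/(1+λh₁). Equality gives the switch point.
λE₁h₂ = E₂ + λE₂h₁ ⇒ λ = E₂/(E₁h₂ − E₂h₁) = 13/(238 − 195) = 0.3023 per s.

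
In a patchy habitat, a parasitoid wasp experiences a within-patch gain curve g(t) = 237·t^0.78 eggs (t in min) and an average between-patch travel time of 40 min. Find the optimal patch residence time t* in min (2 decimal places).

141.82 min

Optimal t* satisfies g'(t*) = g(t*)/(T + t*).
g'(t) = 0.78·237·t^-0.22. Setting 0.78·237·t^-0.22 = 237·t^0.78/(40+t) gives 0.78(40+t) = t, so 0.22·t = 0.78×40.
t* = 0.78×40/0.22 = 141.8 min.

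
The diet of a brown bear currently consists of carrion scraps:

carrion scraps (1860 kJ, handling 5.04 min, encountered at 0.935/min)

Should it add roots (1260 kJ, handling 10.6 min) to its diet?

Current rate: (0.935×1860)/(1 + 0.935×5.04) = 304.4 kJ/min.
roots: E/h = 1260/10.6 = 118.9 kJ/min.
Since 118.9 < R, time spent handling roots is better spent searching.

No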